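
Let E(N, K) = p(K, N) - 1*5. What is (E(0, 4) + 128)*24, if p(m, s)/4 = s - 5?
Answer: 2472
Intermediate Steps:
p(m, s) = -20 + 4*s (p(m, s) = 4*(s - 5) = 4*(-5 + s) = -20 + 4*s)
E(N, K) = -25 + 4*N (E(N, K) = (-20 + 4*N) - 1*5 = (-20 + 4*N) - 5 = -25 + 4*N)
(E(0, 4) + 128)*24 = ((-25 + 4*0) + 128)*24 = ((-25 + 0) + 128)*24 = (-25 + 128)*24 = 103*24 = 2472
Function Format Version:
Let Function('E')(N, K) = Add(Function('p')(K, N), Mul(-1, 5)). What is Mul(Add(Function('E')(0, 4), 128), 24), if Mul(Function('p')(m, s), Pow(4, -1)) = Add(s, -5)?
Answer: 2472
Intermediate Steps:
Function('p')(m, s) = Add(-20, Mul(4, s)) (Function('p')(m, s) = Mul(4, Add(s, -5)) = Mul(4, Add(-5, s)) = Add(-20, Mul(4, s)))
Function('E')(N, K) = Add(-25, Mul(4, N)) (Function('E')(N, K) = Add(Add(-20, Mul(4, N)), Mul(-1, 5)) = Add(Add(-20, Mul(4, N)), -5) = Add(-25, Mul(4, N)))
Mul(Add(Function('E')(0, 4), 128), 24) = Mul(Add(Add(-25, Mul(4, 0)), 128), 24) = Mul(Add(Add(-25, 0), 128), 24) = Mul(Add(-25, 128), 24) = Mul(103, 24) = 2472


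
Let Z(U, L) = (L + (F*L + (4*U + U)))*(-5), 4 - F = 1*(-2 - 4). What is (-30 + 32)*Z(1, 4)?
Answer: -490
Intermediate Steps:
F = 10 (F = 4 - (-2 - 4) = 4 - (-6) = 4 - 1*(-6) = 4 + 6 = 10)
Z(U, L) = -55*L - 25*U (Z(U, L) = (L + (10*L + (4*U + U)))*(-5) = (L + (10*L + 5*U))*(-5) = (L + (5*U + 10*L))*(-5) = (5*U + 11*L)*(-5) = -55*L - 25*U)
(-30 + 32)*Z(1, 4) = (-30 + 32)*(-55*4 - 25*1) = 2*(-220 - 25) = 2*(-245) = -490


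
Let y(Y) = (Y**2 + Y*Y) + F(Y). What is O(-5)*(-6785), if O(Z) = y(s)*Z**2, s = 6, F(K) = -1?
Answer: -12043375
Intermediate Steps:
y(Y) = -1 + 2*Y**2 (y(Y) = (Y**2 + Y*Y) - 1 = (Y**2 + Y**2) - 1 = 2*Y**2 - 1 = -1 + 2*Y**2)
O(Z) = 71*Z**2 (O(Z) = (-1 + 2*6**2)*Z**2 = (-1 + 2*36)*Z**2 = (-1 + 72)*Z**2 = 71*Z**2)
O(-5)*(-6785) = (71*(-5)**2)*(-6785) = (71*25)*(-6785) = 1775*(-6785) = -12043375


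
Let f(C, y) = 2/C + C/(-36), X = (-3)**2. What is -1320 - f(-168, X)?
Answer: -111271/84 ≈ -1324.7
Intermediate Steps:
X = 9
f(C, y) = 2/C - C/36 (f(C, y) = 2/C + C*(-1/36) = 2/C - C/36)
-1320 - f(-168, X) = -1320 - (2/(-168) - 1/36*(-168)) = -1320 - (2*(-1/168) + 14/3) = -1320 - (-1/84 + 14/3) = -1320 - 1*391/84 = -1320 - 391/84 = -111271/84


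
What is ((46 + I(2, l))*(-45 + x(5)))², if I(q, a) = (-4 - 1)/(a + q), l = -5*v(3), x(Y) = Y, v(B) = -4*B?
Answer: 3242163600/961 ≈ 3.3737e+6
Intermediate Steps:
l = 60 (l = -(-20)*3 = -5*(-12) = 60)
I(q, a) = -5/(a + q)
((46 + I(2, l))*(-45 + x(5)))² = ((46 - 5/(60 + 2))*(-45 + 5))² = ((46 - 5/62)*(-40))² = ((2847/62)*(-40))² = (-56940/31)² = 3242163600/961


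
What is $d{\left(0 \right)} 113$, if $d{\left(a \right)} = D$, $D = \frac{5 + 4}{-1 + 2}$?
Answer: $1017$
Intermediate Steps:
$D = 9$ ($D = \frac{9}{1} = 9 \cdot 1 = 9$)
$d{\left(a \right)} = 9$
$d{\left(0 \right)} 113 = 9 \cdot 113 = 1017$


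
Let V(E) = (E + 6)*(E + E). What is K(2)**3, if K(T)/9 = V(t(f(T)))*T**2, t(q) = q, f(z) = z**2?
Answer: 23887872000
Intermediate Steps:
V(E) = 2*E*(6 + E) (V(E) = (6 + E)*(2*E) = 2*E*(6 + E))
K(T) = 18*T**4*(6 + T**2) (K(T) = 9*((2*T**2*(6 + T**2))*T**2) = 9*(2*T**4*(6 + T**2)) = 18*T**4*(6 + T**2))
K(2)**3 = (18*2**4*(6 + 2**2))**3 = (18*16*(6 + 4))**3 = (18*16*10)**3 = 2880**3 = 23887872000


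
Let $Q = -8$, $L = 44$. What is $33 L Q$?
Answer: $-11616$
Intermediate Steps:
$33 L Q = 33 \cdot 44 \left(-8\right) = 1452 \left(-8\right) = -11616$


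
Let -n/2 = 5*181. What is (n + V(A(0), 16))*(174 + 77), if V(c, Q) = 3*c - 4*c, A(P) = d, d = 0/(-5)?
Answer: -454310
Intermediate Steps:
n = -1810 (n = -10*181 = -2*905 = -1810)
d = 0 (d = 0*(-⅕) = 0)
A(P) = 0
V(c, Q) = -c
(n + V(A(0), 16))*(174 + 77) = (-1810 - 1*0)*(174 + 77) = (-1810 + 0)*251 = -1810*251 = -454310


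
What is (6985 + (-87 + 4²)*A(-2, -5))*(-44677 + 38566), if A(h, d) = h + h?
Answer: -44420859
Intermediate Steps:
A(h, d) = 2*h
(6985 + (-87 + 4²)*A(-2, -5))*(-44677 + 38566) = (6985 + (-87 + 4²)*(2*(-2)))*(-44677 + 38566) = (6985 + (-87 + 16)*(-4))*(-6111) = (6985 - 71*(-4))*(-6111) = (6985 + 284)*(-6111) = 7269*(-6111) = -44420859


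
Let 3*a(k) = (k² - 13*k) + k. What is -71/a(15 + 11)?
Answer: -213/364 ≈ -0.58517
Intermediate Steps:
a(k) = -4*k + k²/3 (a(k) = ((k² - 13*k) + k)/3 = (k² - 12*k)/3 = -4*k + k²/3)
-71/a(15 + 11) = -71*3/((-12 + (15 + 11))*(15 + 11)) = -71*3/(26*(-12 + 26)) = -71/((⅓)*26*14) = -71/364/3 = -71*3/364 = -213/364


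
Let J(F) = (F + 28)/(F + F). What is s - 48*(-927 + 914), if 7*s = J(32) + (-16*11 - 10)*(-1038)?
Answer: 3158991/112 ≈ 28205.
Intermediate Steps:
J(F) = (28 + F)/(2*F) (J(F) = (28 + F)/((2*F)) = (28 + F)*(1/(2*F)) = (28 + F)/(2*F))
s = 3089103/112 (s = ((1/2)*(28 + 32)/32 + (-16*11 - 10)*(-1038))/7 = ((1/2)*(1/32)*60 + (-176 - 10)*(-1038))/7 = (15/16 - 186*(-1038))/7 = (15/16 + 193068)/7 = (1/7)*(3089103/16) = 3089103/112 ≈ 27581.)
s - 48*(-927 + 914) = 3089103/112 - 48*(-927 + 914) = 3089103/112 - 48*(-13) = 3089103/112 + 624 = 3158991/112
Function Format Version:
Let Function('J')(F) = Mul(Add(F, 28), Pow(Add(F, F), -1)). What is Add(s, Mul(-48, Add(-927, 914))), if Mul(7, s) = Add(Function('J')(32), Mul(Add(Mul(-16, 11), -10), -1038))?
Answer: Rational(3158991, 112) ≈ 28205.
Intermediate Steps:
Function('J')(F) = Mul(Rational(1, 2), Pow(F, -1), Add(28, F)) (Function('J')(F) = Mul(Add(28, F), Pow(Mul(2, F), -1)) = Mul(Add(28, F), Mul(Rational(1, 2), Pow(F, -1))) = Mul(Rational(1, 2), Pow(F, -1), Add(28, F)))
s = Rational(3089103, 112) (s = Mul(Rational(1, 7), Add(Mul(Rational(1, 2), Pow(32, -1), Add(28, 32)), Mul(Add(Mul(-16, 11), -10), -1038))) = Mul(Rational(1, 7), Add(Mul(Rational(1, 2), Rational(1, 32), 60), Mul(Add(-176, -10), -1038))) = Mul(Rational(1, 7), Add(Rational(15, 16), Mul(-186, -1038))) = Mul(Rational(1, 7), Add(Rational(15, 16), 193068)) = Mul(Rational(1, 7), Rational(3089103, 16)) = Rational(3089103, 112) ≈ 27581.)
Add(s, Mul(-48, Add(-927, 914))) = Add(Rational(3089103, 112), Mul(-48, Add(-927, 914))) = Add(Rational(3089103, 112), Mul(-48, -13)) = Add(Rational(3089103, 112), 624) = Rational(3158991, 112)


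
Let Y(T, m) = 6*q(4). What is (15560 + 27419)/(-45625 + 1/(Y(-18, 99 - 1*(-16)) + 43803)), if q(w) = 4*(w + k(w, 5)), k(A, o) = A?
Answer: -1890861105/2007271874 ≈ -0.94201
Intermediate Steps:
q(w) = 8*w (q(w) = 4*(w + w) = 4*(2*w) = 8*w)
Y(T, m) = 192 (Y(T, m) = 6*(8*4) = 6*32 = 192)
(15560 + 27419)/(-45625 + 1/(Y(-18, 99 - 1*(-16)) + 43803)) = (15560 + 27419)/(-45625 + 1/(192 + 43803)) = 42979/(-45625 + 1/43995) = 42979/(-2007271874/43995) = 42979*(-43995/2007271874) = -1890861105/2007271874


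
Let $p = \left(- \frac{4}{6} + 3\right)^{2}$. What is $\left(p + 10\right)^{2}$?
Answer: $\frac{19321}{81} \approx 238.53$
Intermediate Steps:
$p = \frac{49}{9}$ ($p = \left(\left(-4\right) \frac{1}{6} + 3\right)^{2} = \left(- \frac{2}{3} + 3\right)^{2} = \left(\frac{7}{3}\right)^{2} = \frac{49}{9} \approx 5.4444$)
$\left(p + 10\right)^{2} = \left(\frac{49}{9} + 10\right)^{2} = \left(\frac{139}{9}\right)^{2} = \frac{19321}{81}$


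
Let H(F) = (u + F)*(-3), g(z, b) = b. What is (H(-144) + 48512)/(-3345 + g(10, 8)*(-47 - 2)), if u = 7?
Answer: -48923/3737 ≈ -13.092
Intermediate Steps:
H(F) = -21 - 3*F (H(F) = (7 + F)*(-3) = -21 - 3*F)
(H(-144) + 48512)/(-3345 + g(10, 8)*(-47 - 2)) = ((-21 - 3*(-144)) + 48512)/(-3345 + 8*(-47 - 2)) = ((-21 + 432) + 48512)/(-3345 + 8*(-49)) = (411 + 48512)/(-3345 - 392) = 48923/(-3737) = 48923*(-1/3737) = -48923/3737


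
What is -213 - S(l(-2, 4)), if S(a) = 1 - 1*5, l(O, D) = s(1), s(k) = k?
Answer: -209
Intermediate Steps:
l(O, D) = 1
S(a) = -4 (S(a) = 1 - 5 = -4)
-213 - S(l(-2, 4)) = -213 - 1*(-4) = -213 + 4 = -209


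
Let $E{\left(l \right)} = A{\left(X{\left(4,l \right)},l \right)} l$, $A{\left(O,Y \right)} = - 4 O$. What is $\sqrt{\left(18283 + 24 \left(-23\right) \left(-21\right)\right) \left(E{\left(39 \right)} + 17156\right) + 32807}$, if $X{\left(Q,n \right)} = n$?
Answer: $\sqrt{330808807} \approx 18188.0$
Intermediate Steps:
$E{\left(l \right)} = - 4 l^{2}$ ($E{\left(l \right)} = - 4 l l = - 4 l^{2}$)
$\sqrt{\left(18283 + 24 \left(-23\right) \left(-21\right)\right) \left(E{\left(39 \right)} + 17156\right) + 32807} = \sqrt{\left(18283 + 24 \left(-23\right) \left(-21\right)\right) \left(- 4 \cdot 39^{2} + 17156\right) + 32807} = \sqrt{\left(18283 - -11592\right) \left(\left(-4\right) 1521 + 17156\right) + 32807} = \sqrt{\left(18283 + 11592\right) \left(-6084 + 17156\right) + 32807} = \sqrt{29875 \cdot 11072 + 32807} = \sqrt{330776000 + 32807} = \sqrt{330808807}$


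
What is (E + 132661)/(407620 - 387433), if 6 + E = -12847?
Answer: 13312/2243 ≈ 5.9349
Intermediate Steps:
E = -12853 (E = -6 - 12847 = -12853)
(E + 132661)/(407620 - 387433) = (-12853 + 132661)/(407620 - 387433) = 119808/20187 = 119808*(1/20187) = 13312/2243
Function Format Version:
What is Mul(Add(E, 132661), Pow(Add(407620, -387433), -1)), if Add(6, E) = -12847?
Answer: Rational(13312, 2243) ≈ 5.9349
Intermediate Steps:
E = -12853 (E = Add(-6, -12847) = -12853)
Mul(Add(E, 132661), Pow(Add(407620, -387433), -1)) = Mul(Add(-12853, 132661), Pow(Add(407620, -387433), -1)) = Mul(119808, Pow(20187, -1)) = Mul(119808, Rational(1, 20187)) = Rational(13312, 2243)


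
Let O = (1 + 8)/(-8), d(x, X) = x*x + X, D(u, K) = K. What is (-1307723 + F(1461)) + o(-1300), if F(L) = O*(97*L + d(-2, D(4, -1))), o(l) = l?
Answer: -1468458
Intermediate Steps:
d(x, X) = X + x**2 (d(x, X) = x**2 + X = X + x**2)
O = -9/8 (O = 9*(-1/8) = -9/8 ≈ -1.1250)
F(L) = -27/8 - 873*L/8 (F(L) = -9*(97*L + (-1 + (-2)**2))/8 = -9*(97*L + (-1 + 4))/8 = -9*(97*L + 3)/8 = -9*(3 + 97*L)/8 = -27/8 - 873*L/8)
(-1307723 + F(1461)) + o(-1300) = (-1307723 + (-27/8 - 873/8*1461)) - 1300 = (-1307723 + (-27/8 - 1275453/8)) - 1300 = (-1307723 - 159435) - 1300 = -1467158 - 1300 = -1468458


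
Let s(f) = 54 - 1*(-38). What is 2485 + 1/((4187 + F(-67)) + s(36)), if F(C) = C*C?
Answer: 21788481/8768 ≈ 2485.0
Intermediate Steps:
F(C) = C**2
s(f) = 92 (s(f) = 54 + 38 = 92)
2485 + 1/((4187 + F(-67)) + s(36)) = 2485 + 1/((4187 + (-67)**2) + 92) = 2485 + 1/((4187 + 4489) + 92) = 2485 + 1/(8676 + 92) = 2485 + 1/8768 = 21788481/8768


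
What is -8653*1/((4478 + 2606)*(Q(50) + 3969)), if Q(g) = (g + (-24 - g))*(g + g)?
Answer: -8653/11114796 ≈ -0.00077851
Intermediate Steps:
Q(g) = -48*g
-8653*1/((4478 + 2606)*(Q(50) + 3969)) = -8653*1/((4478 + 2606)*(-48*50 + 3969)) = -8653*1/(7084*(-2400 + 3969)) = -8653/(1569*7084) = -8653/11114796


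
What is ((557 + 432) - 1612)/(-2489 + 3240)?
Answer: -623/751 ≈ -0.82956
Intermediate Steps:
((557 + 432) - 1612)/(-2489 + 3240) = (989 - 1612)/751 = -623*1/751 = -623/751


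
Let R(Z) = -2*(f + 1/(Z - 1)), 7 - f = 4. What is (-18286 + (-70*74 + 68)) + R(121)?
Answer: -1404241/60 ≈ -23404.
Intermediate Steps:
f = 3 (f = 7 - 1*4 = 7 - 4 = 3)
R(Z) = -6 - 2/(-1 + Z) (R(Z) = -2*(3 + 1/(Z - 1)) = -2*(3 + 1/(-1 + Z)) = -6 - 2/(-1 + Z))
(-18286 + (-70*74 + 68)) + R(121) = (-18286 + (-70*74 + 68)) + 2*(2 - 3*121)/(-1 + 121) = (-18286 + (-5180 + 68)) + 2*(2 - 363)/120 = (-18286 - 5112) + 2*(1/120)*(-361) = -23398 - 361/60 = -1404241/60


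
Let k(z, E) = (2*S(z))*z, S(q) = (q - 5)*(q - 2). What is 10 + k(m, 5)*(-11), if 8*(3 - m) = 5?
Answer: 15727/256 ≈ 61.434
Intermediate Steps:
m = 19/8 (m = 3 - ⅛*5 = 3 - 5/8 = 19/8 ≈ 2.3750)
S(q) = (-5 + q)*(-2 + q)
k(z, E) = z*(20 - 14*z + 2*z²) (k(z, E) = (2*(10 + z² - 7*z))*z = (20 - 14*z + 2*z²)*z = z*(20 - 14*z + 2*z²))
10 + k(m, 5)*(-11) = 10 + (2*(19/8)*(10 + (19/8)² - 7*19/8))*(-11) = 10 + (2*(19/8)*(10 + 361/64 - 133/8))*(-11) = 10 + (2*(19/8)*(-63/64))*(-11) = 10 - 1197/256*(-11) = 10 + 13167/256 = 15727/256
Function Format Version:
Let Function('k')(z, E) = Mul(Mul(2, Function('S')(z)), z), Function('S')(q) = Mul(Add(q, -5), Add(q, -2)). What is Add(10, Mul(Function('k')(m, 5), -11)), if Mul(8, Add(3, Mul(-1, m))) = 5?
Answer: Rational(15727, 256) ≈ 61.434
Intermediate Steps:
m = Rational(19, 8) (m = Add(3, Mul(Rational(-1, 8), 5)) = Add(3, Rational(-5, 8)) = Rational(19, 8) ≈ 2.3750)
Function('S')(q) = Mul(Add(-5, q), Add(-2, q))
Function('k')(z, E) = Mul(z, Add(20, Mul(-14, z), Mul(2, Pow(z, 2)))) (Function('k')(z, E) = Mul(Mul(2, Add(10, Pow(z, 2), Mul(-7, z))), z) = Mul(Add(20, Mul(-14, z), Mul(2, Pow(z, 2))), z) = Mul(z, Add(20, Mul(-14, z), Mul(2, Pow(z, 2)))))
Add(10, Mul(Function('k')(m, 5), -11)) = Add(10, Mul(Mul(2, Rational(19, 8), Add(10, Pow(Rational(19, 8), 2), Mul(-7, Rational(19, 8)))), -11)) = Add(10, Mul(Mul(2, Rational(19, 8), Add(10, Rational(361, 64), Rational(-133, 8))), -11)) = Add(10, Mul(Mul(2, Rational(19, 8), Rational(-63, 64)), -11)) = Add(10, Mul(Rational(-1197, 256), -11)) = Add(10, Rational(13167, 256)) = Rational(15727, 256)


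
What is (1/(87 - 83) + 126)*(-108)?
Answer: -13635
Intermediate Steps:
(1/(87 - 83) + 126)*(-108) = (1/4 + 126)*(-108) = (505/4)*(-108) = -13635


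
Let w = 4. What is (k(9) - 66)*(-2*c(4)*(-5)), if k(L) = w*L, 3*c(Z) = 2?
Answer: -200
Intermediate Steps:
c(Z) = 2/3 (c(Z) = (1/3)*2 = 2/3)
k(L) = 4*L
(k(9) - 66)*(-2*c(4)*(-5)) = (4*9 - 66)*(-2*2/3*(-5)) = (36 - 66)*(-4/3*(-5)) = -30*20/3 = -200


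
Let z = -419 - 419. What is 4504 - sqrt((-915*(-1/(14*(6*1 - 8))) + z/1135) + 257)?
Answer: 4504 - sqrt(56452967095)/15890 ≈ 4489.0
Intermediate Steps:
z = -838
4504 - sqrt((-915*(-1/(14*(6*1 - 8))) + z/1135) + 257) = 4504 - sqrt((-915*(-1/(14*(6*1 - 8))) - 838/1135) + 257) = 4504 - sqrt((-915*(-1/(14*(6 - 8))) - 838*1/1135) + 257) = 4504 - sqrt((-915/((-14*(-2))) - 838/1135) + 257) = 4504 - sqrt((-915/28 - 838/1135) + 257) = 4504 - sqrt(-1061989/31780 + 257) = 4504 - sqrt(7105471/31780) = 4504 - sqrt(56452967095)/15890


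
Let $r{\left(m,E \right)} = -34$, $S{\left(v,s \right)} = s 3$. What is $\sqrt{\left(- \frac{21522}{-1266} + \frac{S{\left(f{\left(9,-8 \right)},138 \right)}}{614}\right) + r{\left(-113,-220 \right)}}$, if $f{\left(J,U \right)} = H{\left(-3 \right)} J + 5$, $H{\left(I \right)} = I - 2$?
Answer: $\frac{2 i \sqrt{384671}}{307} \approx 4.0405 i$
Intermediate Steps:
$H{\left(I \right)} = -2 + I$ ($H{\left(I \right)} = I - 2 = -2 + I$)
$f{\left(J,U \right)} = 5 - 5 J$ ($f{\left(J,U \right)} = \left(-2 - 3\right) J + 5 = - 5 J + 5 = 5 - 5 J$)
$S{\left(v,s \right)} = 3 s$
$\sqrt{\left(- \frac{21522}{-1266} + \frac{S{\left(f{\left(9,-8 \right)},138 \right)}}{614}\right) + r{\left(-113,-220 \right)}} = \sqrt{\left(- \frac{21522}{-1266} + \frac{3 \cdot 138}{614}\right) - 34} = \sqrt{\left(\left(-21522\right) \left(- \frac{1}{1266}\right) + 414 \cdot \frac{1}{614}\right) - 34} = \sqrt{\left(17 + \frac{207}{307}\right) - 34} = \sqrt{\frac{5426}{307} - 34} = \sqrt{- \frac{5012}{307}} = \frac{2 i \sqrt{384671}}{307}$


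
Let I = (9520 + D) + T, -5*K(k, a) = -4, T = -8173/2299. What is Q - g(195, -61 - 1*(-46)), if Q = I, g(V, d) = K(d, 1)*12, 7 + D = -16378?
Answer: -7187672/1045 ≈ -6878.2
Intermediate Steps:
D = -16385 (D = -7 - 16378 = -16385)
T = -743/209 (T = -8173*1/2299 = -743/209 ≈ -3.5550)
K(k, a) = ⅘ (K(k, a) = -⅕*(-4) = ⅘)
g(V, d) = 48/5 (g(V, d) = (⅘)*12 = 48/5)
I = -1435528/209 (I = (9520 - 16385) - 743/209 = -6865 - 743/209 = -1435528/209 ≈ -6868.6)
Q = -1435528/209 ≈ -6868.6
Q - g(195, -61 - 1*(-46)) = -1435528/209 - 1*48/5 = -1435528/209 - 48/5 = -7187672/1045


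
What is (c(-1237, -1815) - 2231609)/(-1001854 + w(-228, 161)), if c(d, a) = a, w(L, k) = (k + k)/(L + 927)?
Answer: 195145422/87536953 ≈ 2.2293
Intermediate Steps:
w(L, k) = 2*k/(927 + L) (w(L, k) = (2*k)/(927 + L) = 2*k/(927 + L))
(c(-1237, -1815) - 2231609)/(-1001854 + w(-228, 161)) = (-1815 - 2231609)/(-1001854 + 2*161/(927 - 228)) = -2233424/(-1001854 + 2*161/699) = -2233424/(-1001854 + 2*161*(1/699)) = -2233424/(-1001854 + 322/699) = -2233424/(-700295624/699) = -2233424*(-699/700295624) = 195145422/87536953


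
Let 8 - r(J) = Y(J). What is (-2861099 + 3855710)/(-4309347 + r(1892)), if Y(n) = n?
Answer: -331537/1437077 ≈ -0.23070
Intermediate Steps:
r(J) = 8 - J
(-2861099 + 3855710)/(-4309347 + r(1892)) = (-2861099 + 3855710)/(-4309347 + (8 - 1*1892)) = 994611/(-4309347 + (8 - 1892)) = 994611/(-4309347 - 1884) = 994611/(-4311231) = 994611*(-1/4311231) = -331537/1437077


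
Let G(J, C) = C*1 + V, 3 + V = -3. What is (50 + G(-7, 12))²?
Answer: 3136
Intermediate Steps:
V = -6 (V = -3 - 3 = -6)
G(J, C) = -6 + C (G(J, C) = C*1 - 6 = C - 6 = -6 + C)
(50 + G(-7, 12))² = (50 + (-6 + 12))² = (50 + 6)² = 56² = 3136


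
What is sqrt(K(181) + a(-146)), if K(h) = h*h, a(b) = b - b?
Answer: 181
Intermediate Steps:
a(b) = 0
K(h) = h**2
sqrt(K(181) + a(-146)) = sqrt(181**2 + 0) = sqrt(32761 + 0) = sqrt(32761) = 181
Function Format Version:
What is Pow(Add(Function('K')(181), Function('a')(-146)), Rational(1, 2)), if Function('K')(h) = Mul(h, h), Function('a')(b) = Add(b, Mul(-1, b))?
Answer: 181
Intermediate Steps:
Function('a')(b) = 0
Function('K')(h) = Pow(h, 2)
Pow(Add(Function('K')(181), Function('a')(-146)), Rational(1, 2)) = Pow(Add(Pow(181, 2), 0), Rational(1, 2)) = Pow(Add(32761, 0), Rational(1, 2)) = Pow(32761, Rational(1, 2)) = 181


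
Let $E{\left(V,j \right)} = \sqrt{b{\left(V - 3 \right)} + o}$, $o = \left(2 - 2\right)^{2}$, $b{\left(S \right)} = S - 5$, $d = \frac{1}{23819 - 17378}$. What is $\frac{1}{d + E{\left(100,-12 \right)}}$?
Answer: $- \frac{6441}{3816756251} + \frac{82972962 \sqrt{23}}{3816756251} \approx 0.10426$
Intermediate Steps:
$d = \frac{1}{6441} \approx 0.00015526$
$b{\left(S \right)} = -5 + S$
$o = 0$ ($o = 0^{2} = 0$)
$E{\left(V,j \right)} = \sqrt{-8 + V}$ ($E{\left(V,j \right)} = \sqrt{\left(-5 + \left(V - 3\right)\right) + 0} = \sqrt{\left(-5 + \left(-3 + V\right)\right) + 0} = \sqrt{\left(-8 + V\right) + 0} = \sqrt{-8 + V}$)
$\frac{1}{d + E{\left(100,-12 \right)}} = \frac{1}{\frac{1}{6441} + \sqrt{-8 + 100}} = \frac{1}{\frac{1}{6441} + \sqrt{92}} = \frac{1}{\frac{1}{6441} + 2 \sqrt{23}}$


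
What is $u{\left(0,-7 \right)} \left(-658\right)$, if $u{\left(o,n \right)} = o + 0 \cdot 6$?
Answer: $0$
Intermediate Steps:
$u{\left(o,n \right)} = o$ ($u{\left(o,n \right)} = o + 0 = o$)
$u{\left(0,-7 \right)} \left(-658\right) = 0 \left(-658\right) = 0$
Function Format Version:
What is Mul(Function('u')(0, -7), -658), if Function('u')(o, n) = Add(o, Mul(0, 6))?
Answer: 0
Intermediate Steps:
Function('u')(o, n) = o (Function('u')(o, n) = Add(o, 0) = o)
Mul(Function('u')(0, -7), -658) = Mul(0, -658) = 0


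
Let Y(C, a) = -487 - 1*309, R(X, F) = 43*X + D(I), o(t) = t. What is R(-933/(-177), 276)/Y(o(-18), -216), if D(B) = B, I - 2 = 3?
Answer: -3417/11741 ≈ -0.29103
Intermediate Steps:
I = 5 (I = 2 + 3 = 5)
R(X, F) = 5 + 43*X (R(X, F) = 43*X + 5 = 5 + 43*X)
Y(C, a) = -796 (Y(C, a) = -487 - 309 = -796)
R(-933/(-177), 276)/Y(o(-18), -216) = (5 + 43*(-933/(-177)))/(-796) = (5 + 43*(-933*(-1/177)))*(-1/796) = (5 + 43*(311/59))*(-1/796) = (5 + 13373/59)*(-1/796) = (13668/59)*(-1/796) = -3417/11741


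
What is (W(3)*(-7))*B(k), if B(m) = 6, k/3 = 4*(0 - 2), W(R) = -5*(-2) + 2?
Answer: -504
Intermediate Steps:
W(R) = 12 (W(R) = 10 + 2 = 12)
k = -24 (k = 3*(4*(0 - 2)) = 3*(4*(-2)) = 3*(-8) = -24)
(W(3)*(-7))*B(k) = (12*(-7))*6 = -84*6 = -504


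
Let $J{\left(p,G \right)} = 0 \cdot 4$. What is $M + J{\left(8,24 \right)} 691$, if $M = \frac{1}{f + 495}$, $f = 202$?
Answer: $\frac{1}{697} \approx 0.0014347$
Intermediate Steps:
$M = \frac{1}{697}$ ($M = \frac{1}{202 + 495} = \frac{1}{697} \approx 0.0014347$)
$J{\left(p,G \right)} = 0$
$M + J{\left(8,24 \right)} 691 = \frac{1}{697} + 0 \cdot 691 = \frac{1}{697} + 0 = \frac{1}{697}$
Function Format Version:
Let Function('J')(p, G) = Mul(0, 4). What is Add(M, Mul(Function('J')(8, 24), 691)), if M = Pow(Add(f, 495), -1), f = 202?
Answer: Rational(1, 697) ≈ 0.0014347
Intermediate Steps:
M = Rational(1, 697) (M = Pow(Add(202, 495), -1) = Pow(697, -1) = Rational(1, 697) ≈ 0.0014347)
Function('J')(p, G) = 0
Add(M, Mul(Function('J')(8, 24), 691)) = Add(Rational(1, 697), Mul(0, 691)) = Add(Rational(1, 697), 0) = Rational(1, 697)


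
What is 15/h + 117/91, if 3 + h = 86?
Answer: 852/581 ≈ 1.4664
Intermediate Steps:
h = 83 (h = -3 + 86 = 83)
15/h + 117/91 = 15/83 + 117/91 = 15*(1/83) + 117*(1/91) = 15/83 + 9/7 = 852/581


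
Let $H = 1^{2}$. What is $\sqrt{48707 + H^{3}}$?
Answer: $6 \sqrt{1353} \approx 220.7$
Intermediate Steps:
$H = 1$
$\sqrt{48707 + H^{3}} = \sqrt{48707 + 1^{3}} = \sqrt{48707 + 1} = \sqrt{48708} = 6 \sqrt{1353}$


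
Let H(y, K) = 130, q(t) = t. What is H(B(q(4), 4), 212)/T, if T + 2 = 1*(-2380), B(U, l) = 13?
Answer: -65/1191 ≈ -0.054576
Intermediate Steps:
T = -2382 (T = -2 + 1*(-2380) = -2 - 2380 = -2382)
H(B(q(4), 4), 212)/T = 130/(-2382) = 130*(-1/2382) = -65/1191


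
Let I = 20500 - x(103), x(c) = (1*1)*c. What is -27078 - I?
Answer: -47475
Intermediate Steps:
x(c) = c (x(c) = 1*c = c)
I = 20397 (I = 20500 - 1*103 = 20500 - 103 = 20397)
-27078 - I = -27078 - 1*20397 = -27078 - 20397 = -47475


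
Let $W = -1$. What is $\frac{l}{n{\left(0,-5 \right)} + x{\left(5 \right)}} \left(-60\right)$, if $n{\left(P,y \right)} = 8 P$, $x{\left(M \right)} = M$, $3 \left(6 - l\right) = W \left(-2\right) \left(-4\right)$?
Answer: $-104$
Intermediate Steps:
$l = \frac{26}{3}$ ($l = 6 - \frac{\left(-1\right) \left(-2\right) \left(-4\right)}{3} = 6 - \frac{2 \left(-4\right)}{3} = 6 - - \frac{8}{3} = 6 + \frac{8}{3} = \frac{26}{3} \approx 8.6667$)
$\frac{l}{n{\left(0,-5 \right)} + x{\left(5 \right)}} \left(-60\right) = \frac{26}{3 \left(8 \cdot 0 + 5\right)} \left(-60\right) = \frac{26}{3 \left(0 + 5\right)} \left(-60\right) = \frac{26}{3 \cdot 5} \left(-60\right) = \frac{26}{3} \cdot \frac{1}{5} \left(-60\right) = \frac{26}{15} \left(-60\right) = -104$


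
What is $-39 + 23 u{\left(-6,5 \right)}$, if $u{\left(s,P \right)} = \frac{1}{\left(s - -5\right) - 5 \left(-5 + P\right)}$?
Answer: $-62$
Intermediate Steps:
$u{\left(s,P \right)} = \frac{1}{30 + s - 5 P}$ ($u{\left(s,P \right)} = \frac{1}{\left(s + 5\right) - \left(-25 + 5 P\right)} = \frac{1}{\left(5 + s\right) - \left(-25 + 5 P\right)} = \frac{1}{30 + s - 5 P}$)
$-39 + 23 u{\left(-6,5 \right)} = -39 + \frac{23}{30 - 6 - 25} = -39 + \frac{23}{-1} = -39 + 23 \left(-1\right) = -39 - 23 = -62$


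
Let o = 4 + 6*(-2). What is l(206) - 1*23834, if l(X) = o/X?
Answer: -2454906/103 ≈ -23834.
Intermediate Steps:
o = -8 (o = 4 - 12 = -8)
l(X) = -8/X
l(206) - 1*23834 = -8/206 - 1*23834 = -8*1/206 - 23834 = -4/103 - 23834 = -2454906/103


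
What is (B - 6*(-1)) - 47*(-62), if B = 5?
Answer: 2925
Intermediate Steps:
(B - 6*(-1)) - 47*(-62) = (5 - 6*(-1)) - 47*(-62) = (5 + 6) + 2914 = 11 + 2914 = 2925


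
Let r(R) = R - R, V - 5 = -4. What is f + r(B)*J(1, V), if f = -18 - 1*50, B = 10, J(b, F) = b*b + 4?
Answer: -68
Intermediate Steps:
V = 1 (V = 5 - 4 = 1)
J(b, F) = 4 + b² (J(b, F) = b² + 4 = 4 + b²)
r(R) = 0
f = -68 (f = -18 - 50 = -68)
f + r(B)*J(1, V) = -68 + 0*(4 + 1²) = -68 + 0*(4 + 1) = -68 + 0*5 = -68 + 0 = -68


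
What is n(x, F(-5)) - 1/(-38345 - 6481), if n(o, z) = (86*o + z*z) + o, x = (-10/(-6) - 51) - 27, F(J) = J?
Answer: -296568815/44826 ≈ -6616.0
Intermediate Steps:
x = -229/3 (x = (-10*(-⅙) - 51) - 27 = (5/3 - 51) - 27 = -148/3 - 27 = -229/3 ≈ -76.333)
n(o, z) = z² + 87*o (n(o, z) = (86*o + z²) + o = (z² + 86*o) + o = z² + 87*o)
n(x, F(-5)) - 1/(-38345 - 6481) = ((-5)² + 87*(-229/3)) - 1/(-38345 - 6481) = (25 - 6641) - 1/(-44826) = -6616 - 1*(-1/44826) = -6616 + 1/44826 = -296568815/44826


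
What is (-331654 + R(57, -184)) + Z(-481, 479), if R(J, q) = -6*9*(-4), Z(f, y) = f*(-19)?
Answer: -322299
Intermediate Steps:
Z(f, y) = -19*f
R(J, q) = 216 (R(J, q) = -54*(-4) = 216)
(-331654 + R(57, -184)) + Z(-481, 479) = (-331654 + 216) - 19*(-481) = -331438 + 9139 = -322299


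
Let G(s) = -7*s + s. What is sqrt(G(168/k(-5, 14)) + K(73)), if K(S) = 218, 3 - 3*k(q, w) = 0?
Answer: I*sqrt(790) ≈ 28.107*I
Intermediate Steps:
k(q, w) = 1 (k(q, w) = 1 - 1/3*0 = 1 + 0 = 1)
G(s) = -6*s
sqrt(G(168/k(-5, 14)) + K(73)) = sqrt(-1008/1 + 218) = sqrt(-1008 + 218) = sqrt(-790) = I*sqrt(790)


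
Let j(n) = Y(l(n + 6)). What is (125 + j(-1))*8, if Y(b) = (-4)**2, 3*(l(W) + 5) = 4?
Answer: 1128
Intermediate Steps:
l(W) = -11/3 (l(W) = -5 + (1/3)*4 = -5 + 4/3 = -11/3)
Y(b) = 16
j(n) = 16
(125 + j(-1))*8 = (125 + 16)*8 = 141*8 = 1128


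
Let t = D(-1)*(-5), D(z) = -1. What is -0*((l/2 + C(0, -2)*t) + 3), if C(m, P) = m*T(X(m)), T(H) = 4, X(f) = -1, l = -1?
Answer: 0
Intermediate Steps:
t = 5 (t = -1*(-5) = 5)
C(m, P) = 4*m (C(m, P) = m*4 = 4*m)
-0*((l/2 + C(0, -2)*t) + 3) = -0*((-1/2 + (4*0)*5) + 3) = -0*((-1*½ + 0*5) + 3) = -0*((-½ + 0) + 3) = -0*(-½ + 3) = -0*5/2 = -26924*0 = 0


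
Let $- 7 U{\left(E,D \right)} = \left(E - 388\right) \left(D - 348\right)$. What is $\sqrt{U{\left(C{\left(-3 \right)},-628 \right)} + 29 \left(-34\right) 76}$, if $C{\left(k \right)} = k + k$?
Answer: $\frac{2 i \sqrt{1590918}}{7} \approx 360.38 i$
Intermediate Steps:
$C{\left(k \right)} = 2 k$
$U{\left(E,D \right)} = - \frac{\left(-388 + E\right) \left(-348 + D\right)}{7}$ ($U{\left(E,D \right)} = - \frac{\left(E - 388\right) \left(D - 348\right)}{7} = - \frac{\left(-388 + E\right) \left(-348 + D\right)}{7}$)
$\sqrt{U{\left(C{\left(-3 \right)},-628 \right)} + 29 \left(-34\right) 76} = \sqrt{\left(- \frac{135024}{7} + \frac{348 \cdot 2 \left(-3\right)}{7} + \frac{388}{7} \left(-628\right) - - \frac{628 \cdot 2 \left(-3\right)}{7}\right) + 29 \left(-34\right) 76} = \sqrt{\left(- \frac{135024}{7} + \frac{348}{7} \left(-6\right) - \frac{243664}{7} - \left(- \frac{628}{7}\right) \left(-6\right)\right) - 74936} = \sqrt{\left(- \frac{135024}{7} - \frac{2088}{7} - \frac{243664}{7} - \frac{3768}{7}\right) - 74936} = \sqrt{- \frac{384544}{7} - 74936} = \sqrt{- \frac{909096}{7}} = \frac{2 i \sqrt{1590918}}{7}$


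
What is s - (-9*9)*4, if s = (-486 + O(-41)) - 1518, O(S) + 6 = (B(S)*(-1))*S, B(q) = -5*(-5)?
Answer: -661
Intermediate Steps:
B(q) = 25
O(S) = -6 - 25*S (O(S) = -6 + (25*(-1))*S = -6 - 25*S)
s = -985 (s = (-486 + (-6 - 25*(-41))) - 1518 = (-486 + (-6 + 1025)) - 1518 = (-486 + 1019) - 1518 = 533 - 1518 = -985)
s - (-9*9)*4 = -985 - (-9*9)*4 = -985 - (-81)*4 = -985 - 1*(-324) = -985 + 324 = -661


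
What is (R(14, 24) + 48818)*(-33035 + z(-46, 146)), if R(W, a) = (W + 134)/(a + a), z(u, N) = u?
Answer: -6460201031/4 ≈ -1.6151e+9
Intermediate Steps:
R(W, a) = (134 + W)/(2*a) (R(W, a) = (134 + W)/((2*a)) = (134 + W)*(1/(2*a)) = (134 + W)/(2*a))
(R(14, 24) + 48818)*(-33035 + z(-46, 146)) = ((½)*(134 + 14)/24 + 48818)*(-33035 - 46) = ((½)*(1/24)*148 + 48818)*(-33081) = (37/12 + 48818)*(-33081) = (585853/12)*(-33081) = -6460201031/4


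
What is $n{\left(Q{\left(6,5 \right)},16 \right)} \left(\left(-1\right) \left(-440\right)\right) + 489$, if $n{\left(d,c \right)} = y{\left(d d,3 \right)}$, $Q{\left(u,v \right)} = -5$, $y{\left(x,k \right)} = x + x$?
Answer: $22489$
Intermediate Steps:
$y{\left(x,k \right)} = 2 x$
$n{\left(d,c \right)} = 2 d^{2}$ ($n{\left(d,c \right)} = 2 d d = 2 d^{2}$)
$n{\left(Q{\left(6,5 \right)},16 \right)} \left(\left(-1\right) \left(-440\right)\right) + 489 = 2 \left(-5\right)^{2} \left(\left(-1\right) \left(-440\right)\right) + 489 = 2 \cdot 25 \cdot 440 + 489 = 50 \cdot 440 + 489 = 22000 + 489 = 22489$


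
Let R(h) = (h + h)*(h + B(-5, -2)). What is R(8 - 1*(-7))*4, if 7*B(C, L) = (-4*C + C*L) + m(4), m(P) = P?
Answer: 16680/7 ≈ 2382.9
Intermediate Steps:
B(C, L) = 4/7 - 4*C/7 + C*L/7 (B(C, L) = ((-4*C + C*L) + 4)/7 = (4 - 4*C + C*L)/7 = 4/7 - 4*C/7 + C*L/7)
R(h) = 2*h*(34/7 + h) (R(h) = (h + h)*(h + (4/7 - 4/7*(-5) + (⅐)*(-5)*(-2))) = (2*h)*(h + (4/7 + 20/7 + 10/7)) = (2*h)*(h + 34/7) = (2*h)*(34/7 + h) = 2*h*(34/7 + h))
R(8 - 1*(-7))*4 = (2*(8 - 1*(-7))*(34 + 7*(8 - 1*(-7)))/7)*4 = (2*(8 + 7)*(34 + 7*(8 + 7))/7)*4 = ((2/7)*15*(34 + 7*15))*4 = ((2/7)*15*(34 + 105))*4 = ((2/7)*15*139)*4 = (4170/7)*4 = 16680/7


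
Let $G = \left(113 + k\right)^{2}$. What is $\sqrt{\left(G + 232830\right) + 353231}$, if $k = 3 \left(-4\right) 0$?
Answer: $\sqrt{598830} \approx 773.84$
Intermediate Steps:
$k = 0$ ($k = \left(-12\right) 0 = 0$)
$G = 12769$ ($G = \left(113 + 0\right)^{2} = 113^{2} = 12769$)
$\sqrt{\left(G + 232830\right) + 353231} = \sqrt{\left(12769 + 232830\right) + 353231} = \sqrt{245599 + 353231} = \sqrt{598830}$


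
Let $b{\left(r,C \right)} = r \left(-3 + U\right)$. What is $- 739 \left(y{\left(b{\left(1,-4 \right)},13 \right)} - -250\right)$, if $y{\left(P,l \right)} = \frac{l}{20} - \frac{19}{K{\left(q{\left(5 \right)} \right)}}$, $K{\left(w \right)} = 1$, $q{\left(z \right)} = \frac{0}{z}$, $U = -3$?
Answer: $- \frac{3423787}{20} \approx -1.7119 \cdot 10^{5}$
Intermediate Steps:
$q{\left(z \right)} = 0$
$b{\left(r,C \right)} = - 6 r$ ($b{\left(r,C \right)} = r \left(-3 - 3\right) = r \left(-6\right) = - 6 r$)
$y{\left(P,l \right)} = -19 + \frac{l}{20}$ ($y{\left(P,l \right)} = \frac{l}{20} - \frac{19}{1} = l \frac{1}{20} - 19 = \frac{l}{20} - 19 = -19 + \frac{l}{20}$)
$- 739 \left(y{\left(b{\left(1,-4 \right)},13 \right)} - -250\right) = - 739 \left(\left(-19 + \frac{1}{20} \cdot 13\right) - -250\right) = - 739 \left(\left(-19 + \frac{13}{20}\right) + 250\right) = - 739 \left(- \frac{367}{20} + 250\right) = \left(-739\right) \frac{4633}{20} = - \frac{3423787}{20}$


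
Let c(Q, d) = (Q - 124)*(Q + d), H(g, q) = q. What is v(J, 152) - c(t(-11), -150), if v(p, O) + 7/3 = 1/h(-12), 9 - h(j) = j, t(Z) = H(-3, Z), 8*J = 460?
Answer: -152161/7 ≈ -21737.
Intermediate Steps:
J = 115/2 (J = (⅛)*460 = 115/2 ≈ 57.500)
t(Z) = Z
h(j) = 9 - j
c(Q, d) = (-124 + Q)*(Q + d)
v(p, O) = -16/7 (v(p, O) = -7/3 + 1/(9 - 1*(-12)) = -7/3 + 1/(9 + 12) = -7/3 + 1/21 = -16/7)
v(J, 152) - c(t(-11), -150) = -16/7 - ((-11)² - 124*(-11) - 124*(-150) - 11*(-150)) = -16/7 - (121 + 1364 + 18600 + 1650) = -16/7 - 1*21735 = -16/7 - 21735 = -152161/7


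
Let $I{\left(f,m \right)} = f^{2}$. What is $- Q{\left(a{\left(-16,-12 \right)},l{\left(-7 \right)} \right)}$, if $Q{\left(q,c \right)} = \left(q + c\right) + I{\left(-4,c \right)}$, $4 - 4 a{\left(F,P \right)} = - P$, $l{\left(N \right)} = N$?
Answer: $-7$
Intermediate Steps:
$a{\left(F,P \right)} = 1 + \frac{P}{4}$ ($a{\left(F,P \right)} = 1 - \frac{\left(-1\right) P}{4} = 1 + \frac{P}{4}$)
$Q{\left(q,c \right)} = 16 + c + q$ ($Q{\left(q,c \right)} = \left(q + c\right) + \left(-4\right)^{2} = \left(c + q\right) + 16 = 16 + c + q$)
$- Q{\left(a{\left(-16,-12 \right)},l{\left(-7 \right)} \right)} = - (16 - 7 + \left(1 + \frac{1}{4} \left(-12\right)\right)) = - (16 - 7 + \left(1 - 3\right)) = - (16 - 7 - 2) = \left(-1\right) 7 = -7$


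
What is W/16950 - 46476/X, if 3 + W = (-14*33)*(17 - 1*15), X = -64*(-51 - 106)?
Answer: -33211779/7096400 ≈ -4.6801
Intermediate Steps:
X = 10048 (X = -64*(-157) = 10048)
W = -927 (W = -3 + (-14*33)*(17 - 1*15) = -3 - 462*(17 - 15) = -3 - 462*2 = -3 - 924 = -927)
W/16950 - 46476/X = -927/16950 - 46476/10048 = -927*1/16950 - 46476*1/10048 = -309/5650 - 11619/2512 = -33211779/7096400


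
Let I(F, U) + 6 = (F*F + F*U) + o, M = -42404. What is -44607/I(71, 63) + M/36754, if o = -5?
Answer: -60072085/10272743 ≈ -5.8477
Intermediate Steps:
I(F, U) = -11 + F² + F*U (I(F, U) = -6 + ((F*F + F*U) - 5) = -6 + ((F² + F*U) - 5) = -6 + (-5 + F² + F*U) = -11 + F² + F*U)
-44607/I(71, 63) + M/36754 = -44607/(-11 + 71² + 71*63) - 42404/36754 = -44607/(-11 + 5041 + 4473) - 42404*1/36754 = -44607/9503 - 21202/18377 = -60072085/10272743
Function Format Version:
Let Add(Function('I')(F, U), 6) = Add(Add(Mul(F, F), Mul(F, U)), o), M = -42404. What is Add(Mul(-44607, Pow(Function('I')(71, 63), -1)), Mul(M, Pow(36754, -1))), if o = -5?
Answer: Rational(-60072085, 10272743) ≈ -5.8477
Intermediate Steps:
Function('I')(F, U) = Add(-11, Pow(F, 2), Mul(F, U)) (Function('I')(F, U) = Add(-6, Add(Add(Mul(F, F), Mul(F, U)), -5)) = Add(-6, Add(Add(Pow(F, 2), Mul(F, U)), -5)) = Add(-6, Add(-5, Pow(F, 2), Mul(F, U))) = Add(-11, Pow(F, 2), Mul(F, U)))
Add(Mul(-44607, Pow(Function('I')(71, 63), -1)), Mul(M, Pow(36754, -1))) = Add(Mul(-44607, Pow(Add(-11, Pow(71, 2), Mul(71, 63)), -1)), Mul(-42404, Pow(36754, -1))) = Add(Mul(-44607, Pow(Add(-11, 5041, 4473), -1)), Mul(-42404, Rational(1, 36754))) = Add(Mul(-44607, Pow(9503, -1)), Rational(-21202, 18377)) = Add(Mul(-44607, Rational(1, 9503)), Rational(-21202, 18377)) = Add(Rational(-44607, 9503), Rational(-21202, 18377)) = Rational(-60072085, 10272743)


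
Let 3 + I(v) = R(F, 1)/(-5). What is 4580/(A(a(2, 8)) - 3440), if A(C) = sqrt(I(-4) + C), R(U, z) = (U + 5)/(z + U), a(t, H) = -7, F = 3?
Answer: -19694000/14792013 - 2290*I*sqrt(65)/14792013 ≈ -1.3314 - 0.0012481*I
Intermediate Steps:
R(U, z) = (5 + U)/(U + z)
I(v) = -17/5 (I(v) = -3 + ((5 + 3)/(3 + 1))/(-5) = -3 + (8/4)*(-1/5) = -3 + ((1/4)*8)*(-1/5) = -3 + 2*(-1/5) = -3 - 2/5 = -17/5)
A(C) = sqrt(-17/5 + C)
4580/(A(a(2, 8)) - 3440) = 4580/(sqrt(-85 + 25*(-7))/5 - 3440) = 4580/(sqrt(-85 - 175)/5 - 3440) = 4580/(sqrt(-260)/5 - 3440) = 4580/((2*I*sqrt(65))/5 - 3440) = 4580/(2*I*sqrt(65)/5 - 3440) = 4580/(-3440 + 2*I*sqrt(65)/5)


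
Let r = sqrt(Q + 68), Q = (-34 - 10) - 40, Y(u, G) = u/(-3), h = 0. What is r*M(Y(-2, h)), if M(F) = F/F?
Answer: 4*I ≈ 4.0*I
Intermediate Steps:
Y(u, G) = -u/3 (Y(u, G) = u*(-1/3) = -u/3)
Q = -84 (Q = -44 - 40 = -84)
M(F) = 1
r = 4*I (r = sqrt(-84 + 68) = sqrt(-16) = 4*I ≈ 4.0*I)
r*M(Y(-2, h)) = (4*I)*1 = 4*I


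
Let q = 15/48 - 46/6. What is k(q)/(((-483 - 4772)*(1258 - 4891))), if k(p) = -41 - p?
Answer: -323/183277584 ≈ -1.7624e-6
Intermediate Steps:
q = -353/48 (q = 15*(1/48) - 46*1/6 = 5/16 - 23/3 = -353/48 ≈ -7.3542)
k(q)/(((-483 - 4772)*(1258 - 4891))) = (-41 - 1*(-353/48))/(((-483 - 4772)*(1258 - 4891))) = (-41 + 353/48)/((-5255*(-3633))) = -1615/48/19091415 = -1615/48*1/19091415 = -323/183277584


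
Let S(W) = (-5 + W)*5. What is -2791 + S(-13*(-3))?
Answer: -2621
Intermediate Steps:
S(W) = -25 + 5*W
-2791 + S(-13*(-3)) = -2791 + (-25 + 5*(-13*(-3))) = -2791 + (-25 + 5*39) = -2791 + (-25 + 195) = -2791 + 170 = -2621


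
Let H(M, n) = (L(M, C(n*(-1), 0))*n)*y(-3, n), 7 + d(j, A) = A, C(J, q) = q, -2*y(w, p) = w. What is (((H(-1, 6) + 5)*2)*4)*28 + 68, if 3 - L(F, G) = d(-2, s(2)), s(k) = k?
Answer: 17316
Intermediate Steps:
y(w, p) = -w/2
d(j, A) = -7 + A
L(F, G) = 8 (L(F, G) = 3 - (-7 + 2) = 3 - 1*(-5) = 3 + 5 = 8)
H(M, n) = 12*n (H(M, n) = (8*n)*(-½*(-3)) = (8*n)*(3/2) = 12*n)
(((H(-1, 6) + 5)*2)*4)*28 + 68 = (((12*6 + 5)*2)*4)*28 + 68 = (((72 + 5)*2)*4)*28 + 68 = ((77*2)*4)*28 + 68 = (154*4)*28 + 68 = 616*28 + 68 = 17248 + 68 = 17316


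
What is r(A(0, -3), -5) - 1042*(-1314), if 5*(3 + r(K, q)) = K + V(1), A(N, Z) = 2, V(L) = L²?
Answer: 6845928/5 ≈ 1.3692e+6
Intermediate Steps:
r(K, q) = -14/5 + K/5 (r(K, q) = -3 + (K + 1²)/5 = -3 + (K + 1)/5 = -3 + (1 + K)/5 = -3 + (⅕ + K/5) = -14/5 + K/5)
r(A(0, -3), -5) - 1042*(-1314) = (-14/5 + (⅕)*2) - 1042*(-1314) = (-14/5 + ⅖) + 1369188 = -12/5 + 1369188 = 6845928/5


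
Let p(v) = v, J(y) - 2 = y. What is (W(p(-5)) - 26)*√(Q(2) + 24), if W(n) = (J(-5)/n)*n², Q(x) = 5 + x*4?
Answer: -11*√37 ≈ -66.910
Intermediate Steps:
Q(x) = 5 + 4*x
J(y) = 2 + y
W(n) = -3*n (W(n) = ((2 - 5)/n)*n² = (-3/n)*n² = -3*n)
(W(p(-5)) - 26)*√(Q(2) + 24) = (-3*(-5) - 26)*√((5 + 4*2) + 24) = (15 - 26)*√((5 + 8) + 24) = -11*√(13 + 24) = -11*√37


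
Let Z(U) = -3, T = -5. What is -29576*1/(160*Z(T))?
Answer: 3697/60 ≈ 61.617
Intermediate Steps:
-29576*1/(160*Z(T)) = -29576/((-3*160)) = -29576/(-480) = -29576*(-1/480) = 3697/60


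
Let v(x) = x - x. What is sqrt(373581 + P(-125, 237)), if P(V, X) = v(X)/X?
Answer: 3*sqrt(41509) ≈ 611.21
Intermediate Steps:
v(x) = 0
P(V, X) = 0 (P(V, X) = 0/X = 0)
sqrt(373581 + P(-125, 237)) = sqrt(373581 + 0) = sqrt(373581) = 3*sqrt(41509)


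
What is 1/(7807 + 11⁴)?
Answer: 1/22448 ≈ 4.4547e-5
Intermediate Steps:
1/(7807 + 11⁴) = 1/(7807 + 14641) = 1/22448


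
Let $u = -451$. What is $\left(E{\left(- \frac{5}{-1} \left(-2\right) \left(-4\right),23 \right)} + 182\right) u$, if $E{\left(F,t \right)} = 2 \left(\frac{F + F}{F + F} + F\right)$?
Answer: $-119064$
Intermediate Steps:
$E{\left(F,t \right)} = 2 + 2 F$ ($E{\left(F,t \right)} = 2 \left(\frac{2 F}{2 F} + F\right) = 2 \left(2 F \frac{1}{2 F} + F\right) = 2 \left(1 + F\right) = 2 + 2 F$)
$\left(E{\left(- \frac{5}{-1} \left(-2\right) \left(-4\right),23 \right)} + 182\right) u = \left(\left(2 + 2 - \frac{5}{-1} \left(-2\right) \left(-4\right)\right) + 182\right) \left(-451\right) = \left(\left(2 + 2 \left(-5\right) \left(-1\right) \left(-2\right) \left(-4\right)\right) + 182\right) \left(-451\right) = \left(\left(2 + 2 \cdot 5 \left(-2\right) \left(-4\right)\right) + 182\right) \left(-451\right) = \left(\left(2 + 2 \left(\left(-10\right) \left(-4\right)\right)\right) + 182\right) \left(-451\right) = \left(\left(2 + 2 \cdot 40\right) + 182\right) \left(-451\right) = \left(\left(2 + 80\right) + 182\right) \left(-451\right) = \left(82 + 182\right) \left(-451\right) = 264 \left(-451\right) = -119064$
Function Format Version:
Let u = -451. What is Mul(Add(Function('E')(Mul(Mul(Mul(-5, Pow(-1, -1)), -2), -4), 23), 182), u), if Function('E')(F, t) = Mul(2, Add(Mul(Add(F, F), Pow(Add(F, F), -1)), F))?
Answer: -119064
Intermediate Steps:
Function('E')(F, t) = Add(2, Mul(2, F)) (Function('E')(F, t) = Mul(2, Add(Mul(Mul(2, F), Pow(Mul(2, F), -1)), F)) = Mul(2, Add(Mul(Mul(2, F), Mul(Rational(1, 2), Pow(F, -1))), F)) = Mul(2, Add(1, F)) = Add(2, Mul(2, F)))
Mul(Add(Function('E')(Mul(Mul(Mul(-5, Pow(-1, -1)), -2), -4), 23), 182), u) = Mul(Add(Add(2, Mul(2, Mul(Mul(Mul(-5, Pow(-1, -1)), -2), -4))), 182), -451) = Mul(Add(Add(2, Mul(2, Mul(Mul(Mul(-5, -1), -2), -4))), 182), -451) = Mul(Add(Add(2, Mul(2, Mul(Mul(5, -2), -4))), 182), -451) = Mul(Add(Add(2, Mul(2, Mul(-10, -4))), 182), -451) = Mul(Add(Add(2, Mul(2, 40)), 182), -451) = Mul(Add(Add(2, 80), 182), -451) = Mul(Add(82, 182), -451) = Mul(264, -451) = -119064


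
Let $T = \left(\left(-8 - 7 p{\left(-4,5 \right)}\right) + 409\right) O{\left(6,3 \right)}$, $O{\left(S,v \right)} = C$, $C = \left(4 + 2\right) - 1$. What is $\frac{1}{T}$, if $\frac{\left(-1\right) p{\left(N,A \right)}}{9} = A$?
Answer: $\frac{1}{3580} \approx 0.00027933$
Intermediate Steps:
$C = 5$ ($C = 6 - 1 = 5$)
$O{\left(S,v \right)} = 5$
$p{\left(N,A \right)} = - 9 A$
$T = 3580$ ($T = \left(\left(-8 - 7 \left(\left(-9\right) 5\right)\right) + 409\right) 5 = \left(\left(-8 - -315\right) + 409\right) 5 = \left(\left(-8 + 315\right) + 409\right) 5 = \left(307 + 409\right) 5 = 716 \cdot 5 = 3580$)
$\frac{1}{T} = \frac{1}{3580}$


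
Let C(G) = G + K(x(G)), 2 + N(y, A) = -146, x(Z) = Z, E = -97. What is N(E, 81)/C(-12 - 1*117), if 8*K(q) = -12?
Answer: 296/261 ≈ 1.1341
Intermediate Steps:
N(y, A) = -148 (N(y, A) = -2 - 146 = -148)
K(q) = -3/2 (K(q) = (⅛)*(-12) = -3/2)
C(G) = -3/2 + G (C(G) = G - 3/2 = -3/2 + G)
N(E, 81)/C(-12 - 1*117) = -148/(-3/2 + (-12 - 1*117)) = -148/(-3/2 + (-12 - 117)) = -148/(-3/2 - 129) = -148/(-261/2) = -148*(-2/261) = 296/261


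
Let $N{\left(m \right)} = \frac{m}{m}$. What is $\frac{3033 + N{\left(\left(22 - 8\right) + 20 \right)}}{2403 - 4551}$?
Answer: $- \frac{1517}{1074} \approx -1.4125$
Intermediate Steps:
$N{\left(m \right)} = 1$
$\frac{3033 + N{\left(\left(22 - 8\right) + 20 \right)}}{2403 - 4551} = \frac{3033 + 1}{2403 - 4551} = \frac{3034}{-2148} = 3034 \left(- \frac{1}{2148}\right) = - \frac{1517}{1074}$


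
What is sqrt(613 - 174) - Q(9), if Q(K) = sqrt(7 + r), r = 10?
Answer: sqrt(439) - sqrt(17) ≈ 16.829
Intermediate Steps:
Q(K) = sqrt(17) (Q(K) = sqrt(7 + 10) = sqrt(17))
sqrt(613 - 174) - Q(9) = sqrt(613 - 174) - sqrt(17) = sqrt(439) - sqrt(17)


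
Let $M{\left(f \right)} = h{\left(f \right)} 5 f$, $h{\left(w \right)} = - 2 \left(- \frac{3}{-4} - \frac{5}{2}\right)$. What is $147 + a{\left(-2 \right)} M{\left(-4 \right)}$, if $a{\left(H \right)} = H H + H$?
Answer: $7$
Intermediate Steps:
$a{\left(H \right)} = H + H^{2}$ ($a{\left(H \right)} = H^{2} + H = H + H^{2}$)
$h{\left(w \right)} = \frac{7}{2}$ ($h{\left(w \right)} = - 2 \left(\left(-3\right) \left(- \frac{1}{4}\right) - \frac{5}{2}\right) = - 2 \left(\frac{3}{4} - \frac{5}{2}\right) = \left(-2\right) \left(- \frac{7}{4}\right) = \frac{7}{2}$)
$M{\left(f \right)} = \frac{35 f}{2}$ ($M{\left(f \right)} = \frac{7}{2} \cdot 5 f = \frac{35 f}{2}$)
$147 + a{\left(-2 \right)} M{\left(-4 \right)} = 147 + - 2 \left(1 - 2\right) \frac{35}{2} \left(-4\right) = 147 + \left(-2\right) \left(-1\right) \left(-70\right) = 147 + 2 \left(-70\right) = 147 - 140 = 7$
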